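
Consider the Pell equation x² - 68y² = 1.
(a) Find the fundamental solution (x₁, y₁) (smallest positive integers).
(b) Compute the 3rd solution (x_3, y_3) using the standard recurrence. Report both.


Step 1: Find the fundamental solution (x₁, y₁) of x² - 68y² = 1.
  Expand √68 as a continued fraction. a₀ = ⌊√68⌋ = 8; iterate m_{k+1} = d_k·a_k − m_k, d_{k+1} = (68 − m_{k+1}²)/d_k, a_{k+1} = ⌊(a₀ + m_{k+1})/d_{k+1}⌋ (starting m₀ = 0, d₀ = 1), with convergents p_k = a_k·p_{k-1} + p_{k-2}, q_k = a_k·q_{k-1} + q_{k-2} (p₋₁ = 1, q₋₁ = 0):
  k = 0: a₀ = 8; p₀/q₀ = 8/1; p₀² − 68·q₀² = 64 − 68 = -4.
  k = 1: m = 8, d = 4, a = ⌊(8 + 8)/4⌋ = 4; p/q = (4·8 + 1)/(4·1 + 0) = 33/4; p² − 68·q² = 1089 − 1088 = 1.
  The first convergent with p² − 68·q² = 1 gives the fundamental solution (x₁, y₁) = (33, 4).
Step 2: Apply the recurrence (x_{n+1}, y_{n+1}) = (x₁x_n + 68y₁y_n, x₁y_n + y₁x_n) repeatedly.
  From (x_1, y_1) = (33, 4): x_2 = 33·33 + 68·4·4 = 2177; y_2 = 33·4 + 4·33 = 264.
  From (x_2, y_2) = (2177, 264): x_3 = 33·2177 + 68·4·264 = 143649; y_3 = 33·264 + 4·2177 = 17420.
Step 3: Verify x_3² - 68·y_3² = 20635035201 - 20635035200 = 1 (should be 1). ✓

(x_1, y_1) = (33, 4); (x_3, y_3) = (143649, 17420).


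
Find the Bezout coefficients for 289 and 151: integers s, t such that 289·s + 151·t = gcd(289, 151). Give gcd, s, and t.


Euclidean algorithm on (289, 151) — divide until remainder is 0:
  289 = 1 · 151 + 138
  151 = 1 · 138 + 13
  138 = 10 · 13 + 8
  13 = 1 · 8 + 5
  8 = 1 · 5 + 3
  5 = 1 · 3 + 2
  3 = 1 · 2 + 1
  2 = 2 · 1 + 0
gcd(289, 151) = 1.
Track Bezout coefficients alongside the remainders: start with r₀ = 289 = a·1 + b·0 (s = 1, t = 0) and r₁ = 151 = a·0 + b·1 (s = 0, t = 1); each new remainder r_{k+1} = r_{k-1} − q_k·r_k inherits s_{k+1} = s_{k-1} − q_k·s_k, t_{k+1} = t_{k-1} − q_k·t_k, so r_k = a·s_k + b·t_k at every step:
  q = 1: r = 138, s = 1 − 1·0 = 1, t = 0 − 1·1 = -1  (check: 289·1 + 151·(-1) = 138)
  q = 1: r = 13, s = 0 − 1·1 = -1, t = 1 − 1·(-1) = 2  (check: 289·(-1) + 151·2 = 13)
  q = 10: r = 8, s = 1 − 10·(-1) = 11, t = -1 − 10·2 = -21  (check: 289·11 + 151·(-21) = 8)
  q = 1: r = 5, s = -1 − 1·11 = -12, t = 2 − 1·(-21) = 23  (check: 289·(-12) + 151·23 = 5)
  q = 1: r = 3, s = 11 − 1·(-12) = 23, t = -21 − 1·23 = -44  (check: 289·23 + 151·(-44) = 3)
  q = 1: r = 2, s = -12 − 1·23 = -35, t = 23 − 1·(-44) = 67  (check: 289·(-35) + 151·67 = 2)
  q = 1: r = 1, s = 23 − 1·(-35) = 58, t = -44 − 1·67 = -111  (check: 289·58 + 151·(-111) = 1)
The row with r = 1 (the gcd) gives the Bezout coefficients s = 58, t = -111.
Result: 289 · (58) + 151 · (-111) = 1.

gcd(289, 151) = 1; s = 58, t = -111 (check: 289·58 + 151·(-111) = 1).


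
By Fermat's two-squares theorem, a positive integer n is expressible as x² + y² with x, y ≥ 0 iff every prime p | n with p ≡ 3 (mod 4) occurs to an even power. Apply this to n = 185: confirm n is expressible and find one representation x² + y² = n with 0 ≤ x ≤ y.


Step 1: Factor n = 185 = 5 · 37.
Step 2: Check the mod-4 condition on each prime factor: 5 ≡ 1 (mod 4), exponent 1; 37 ≡ 1 (mod 4), exponent 1.
All primes ≡ 3 (mod 4) appear to even exponent (or don't appear), so by the two-squares theorem n IS expressible as a sum of two squares.
Step 3: Build a representation. Here n = 5 · 37 is a product of primes ≡ 1 (mod 4). Each prime p ≡ 1 (mod 4) is itself a sum of two squares; find a² by testing p − a² for a perfect square:
  5: 5 − 1² = 4 = 2² ⇒ 5 = 1² + 2².
  37: 37 − 1² = 36 = 6² ⇒ 37 = 1² + 6².
  Combine using the Brahmagupta–Fibonacci identity (a² + b²)(c² + d²) = (ac − bd)² + (ad + bc)² = (ac + bd)² + (ad − bc)²:
  5 · 37 = 185: from (1² + 2²)(1² + 6²), take (1·1 − 2·6, 1·6 + 2·1) = (1 − 12, 6 + 2) = (-11, 8); dropping signs (only squares matter) gives (11, 8); check 11² + 8² = 121 + 64 = 185 ✓.
Step 4: Order so x ≤ y and verify: 8² + 11² = 64 + 121 = 185 = n. ✓

n = 185 = 8² + 11² (one valid representation with x ≤ y).


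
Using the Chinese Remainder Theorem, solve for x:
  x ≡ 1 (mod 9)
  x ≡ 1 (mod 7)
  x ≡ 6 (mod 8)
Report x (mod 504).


Moduli 9, 7, 8 are pairwise coprime; by CRT there is a unique solution modulo M = 9 · 7 · 8 = 504.
Solve pairwise, accumulating the modulus:
  Start with x ≡ 1 (mod 9).
  Combine with x ≡ 1 (mod 7): since gcd(9, 7) = 1, we get a unique residue mod 63.
    Write x = 1 + 9·t and substitute into x ≡ 1 (mod 7): 9·t ≡ 1 − 1 = 0 (mod 7).
    Reduce coefficients mod 7: 2·t ≡ 0 (mod 7).
    The inverse of 2 mod 7 is 4 (since 2·4 = 8 = 1·7 + 1), so t ≡ 4·0 = 0 ≡ 0 (mod 7).
    Then x = 1 + 9·0 = 1, valid modulo lcm(9, 7) = 63: x ≡ 1 (mod 63).
  Combine with x ≡ 6 (mod 8): since gcd(63, 8) = 1, we get a unique residue mod 504.
    Write x = 1 + 63·t and substitute into x ≡ 6 (mod 8): 63·t ≡ 6 − 1 = 5 (mod 8).
    Reduce coefficients mod 8: 7·t ≡ 5 (mod 8).
    The inverse of 7 mod 8 is 7 (since 7·7 = 49 = 6·8 + 1), so t ≡ 7·5 = 35 ≡ 3 (mod 8).
    Then x = 1 + 63·3 = 190, valid modulo lcm(63, 8) = 504: x ≡ 190 (mod 504).
Verify: 190 mod 9 = 1 ✓, 190 mod 7 = 1 ✓, 190 mod 8 = 6 ✓.

x ≡ 190 (mod 504).


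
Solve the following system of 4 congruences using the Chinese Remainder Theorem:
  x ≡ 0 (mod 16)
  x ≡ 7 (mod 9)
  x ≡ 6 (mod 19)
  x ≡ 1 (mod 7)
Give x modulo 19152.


Product of moduli M = 16 · 9 · 19 · 7 = 19152.
Merge one congruence at a time:
  Start: x ≡ 0 (mod 16).
  Combine with x ≡ 7 (mod 9); new modulus lcm = 144.
    Write x = 0 + 16·t and substitute into x ≡ 7 (mod 9): 16·t ≡ 7 − 0 = 7 (mod 9).
    Reduce coefficients mod 9: 7·t ≡ 7 (mod 9).
    The inverse of 7 mod 9 is 4 (since 7·4 = 28 = 3·9 + 1), so t ≡ 4·7 = 28 ≡ 1 (mod 9).
    Then x = 0 + 16·1 = 16, valid modulo lcm(16, 9) = 144: x ≡ 16 (mod 144).
  Combine with x ≡ 6 (mod 19); new modulus lcm = 2736.
    Write x = 16 + 144·t and substitute into x ≡ 6 (mod 19): 144·t ≡ 6 − 16 = -10 (mod 19).
    Reduce coefficients mod 19: 11·t ≡ 9 (mod 19).
    The inverse of 11 mod 19 is 7 (since 11·7 = 77 = 4·19 + 1), so t ≡ 7·9 = 63 ≡ 6 (mod 19).
    Then x = 16 + 144·6 = 880, valid modulo lcm(144, 19) = 2736: x ≡ 880 (mod 2736).
  Combine with x ≡ 1 (mod 7); new modulus lcm = 19152.
    Write x = 880 + 2736·t and substitute into x ≡ 1 (mod 7): 2736·t ≡ 1 − 880 = -879 (mod 7).
    Reduce coefficients mod 7: 6·t ≡ 3 (mod 7).
    The inverse of 6 mod 7 is 6 (since 6·6 = 36 = 5·7 + 1), so t ≡ 6·3 = 18 ≡ 4 (mod 7).
    Then x = 880 + 2736·4 = 11824, valid modulo lcm(2736, 7) = 19152: x ≡ 11824 (mod 19152).
Verify against each original: 11824 mod 16 = 0, 11824 mod 9 = 7, 11824 mod 19 = 6, 11824 mod 7 = 1.

x ≡ 11824 (mod 19152).


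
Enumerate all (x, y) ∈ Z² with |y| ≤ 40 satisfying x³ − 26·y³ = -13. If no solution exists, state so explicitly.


The equation is x³ - 26y³ = -13. For fixed y, x³ = 26·y³ − 13, so a solution requires the RHS to be a perfect cube.
Strategy: iterate y from -40 to 40, compute RHS = 26·y³ − 13, and check whether it is a (positive or negative) perfect cube.
Check small values of y:
  y = 0: RHS = -13 is not a perfect cube.
  y = 1: RHS = 13 is not a perfect cube.
  y = -1: RHS = -39 is not a perfect cube.
  y = 2: RHS = 195 is not a perfect cube.
  y = -2: RHS = -221 is not a perfect cube.
  y = 3: RHS = 689 is not a perfect cube.
  y = -3: RHS = -715 is not a perfect cube.
Continuing the search up to |y| = 40 finds no solutions either.
No (x, y) in the scanned range satisfies the equation.

No integer solutions with |y| ≤ 40.


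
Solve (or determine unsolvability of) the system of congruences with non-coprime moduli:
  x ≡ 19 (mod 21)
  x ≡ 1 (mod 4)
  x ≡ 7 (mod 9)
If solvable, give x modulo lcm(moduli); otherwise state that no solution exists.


Moduli 21, 4, 9 are not pairwise coprime, so CRT works modulo lcm(m_i) when all pairwise compatibility conditions hold.
Pairwise compatibility: gcd(m_i, m_j) must divide a_i - a_j for every pair.
Merge one congruence at a time:
  Start: x ≡ 19 (mod 21).
  Combine with x ≡ 1 (mod 4): gcd(21, 4) = 1; 1 - 19 = -18, which IS divisible by 1, so compatible.
    Write x = 19 + 21·t and substitute into x ≡ 1 (mod 4): 21·t ≡ 1 − 19 = -18 (mod 4).
    Reduce coefficients mod 4: 1·t ≡ 2 (mod 4).
    So t ≡ 2 (mod 4).
    Then x = 19 + 21·2 = 61, valid modulo lcm(21, 4) = 84: x ≡ 61 (mod 84).
  Combine with x ≡ 7 (mod 9): gcd(84, 9) = 3; 7 - 61 = -54, which IS divisible by 3, so compatible.
    Write x = 61 + 84·t and substitute into x ≡ 7 (mod 9): 84·t ≡ 7 − 61 = -54 (mod 9).
    Divide the congruence (and modulus) by g = 3: 28·t ≡ -18 (mod 3).
    Reduce coefficients mod 3: 1·t ≡ 0 (mod 3).
    So t ≡ 0 (mod 3).
    Then x = 61 + 84·0 = 61, valid modulo lcm(84, 9) = 252: x ≡ 61 (mod 252).
Verify: 61 mod 21 = 19, 61 mod 4 = 1, 61 mod 9 = 7.

x ≡ 61 (mod 252).


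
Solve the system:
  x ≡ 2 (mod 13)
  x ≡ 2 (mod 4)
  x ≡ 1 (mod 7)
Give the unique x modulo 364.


Moduli 13, 4, 7 are pairwise coprime; by CRT there is a unique solution modulo M = 13 · 4 · 7 = 364.
Solve pairwise, accumulating the modulus:
  Start with x ≡ 2 (mod 13).
  Combine with x ≡ 2 (mod 4): since gcd(13, 4) = 1, we get a unique residue mod 52.
    Write x = 2 + 13·t and substitute into x ≡ 2 (mod 4): 13·t ≡ 2 − 2 = 0 (mod 4).
    Reduce coefficients mod 4: 1·t ≡ 0 (mod 4).
    So t ≡ 0 (mod 4).
    Then x = 2 + 13·0 = 2, valid modulo lcm(13, 4) = 52: x ≡ 2 (mod 52).
  Combine with x ≡ 1 (mod 7): since gcd(52, 7) = 1, we get a unique residue mod 364.
    Write x = 2 + 52·t and substitute into x ≡ 1 (mod 7): 52·t ≡ 1 − 2 = -1 (mod 7).
    Reduce coefficients mod 7: 3·t ≡ 6 (mod 7).
    The inverse of 3 mod 7 is 5 (since 3·5 = 15 = 2·7 + 1), so t ≡ 5·6 = 30 ≡ 2 (mod 7).
    Then x = 2 + 52·2 = 106, valid modulo lcm(52, 7) = 364: x ≡ 106 (mod 364).
Verify: 106 mod 13 = 2 ✓, 106 mod 4 = 2 ✓, 106 mod 7 = 1 ✓.

x ≡ 106 (mod 364).


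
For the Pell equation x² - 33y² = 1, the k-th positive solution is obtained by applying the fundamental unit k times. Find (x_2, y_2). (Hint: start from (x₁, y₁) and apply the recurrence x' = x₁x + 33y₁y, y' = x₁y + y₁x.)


Step 1: Find the fundamental solution (x₁, y₁) of x² - 33y² = 1.
  Expand √33 as a continued fraction. a₀ = ⌊√33⌋ = 5; iterate m_{k+1} = d_k·a_k − m_k, d_{k+1} = (33 − m_{k+1}²)/d_k, a_{k+1} = ⌊(a₀ + m_{k+1})/d_{k+1}⌋ (starting m₀ = 0, d₀ = 1), with convergents p_k = a_k·p_{k-1} + p_{k-2}, q_k = a_k·q_{k-1} + q_{k-2} (p₋₁ = 1, q₋₁ = 0):
  k = 0: a₀ = 5; p₀/q₀ = 5/1; p₀² − 33·q₀² = 25 − 33 = -8.
  k = 1: m = 5, d = 8, a = ⌊(5 + 5)/8⌋ = 1; p/q = (1·5 + 1)/(1·1 + 0) = 6/1; p² − 33·q² = 36 − 33 = 3.
  k = 2: m = 3, d = 3, a = ⌊(5 + 3)/3⌋ = 2; p/q = (2·6 + 5)/(2·1 + 1) = 17/3; p² − 33·q² = 289 − 297 = -8.
  k = 3: m = 3, d = 8, a = ⌊(5 + 3)/8⌋ = 1; p/q = (1·17 + 6)/(1·3 + 1) = 23/4; p² − 33·q² = 529 − 528 = 1.
  The first convergent with p² − 33·q² = 1 gives the fundamental solution (x₁, y₁) = (23, 4).
Step 2: Apply the recurrence (x_{n+1}, y_{n+1}) = (x₁x_n + 33y₁y_n, x₁y_n + y₁x_n) repeatedly.
  From (x_1, y_1) = (23, 4): x_2 = 23·23 + 33·4·4 = 1057; y_2 = 23·4 + 4·23 = 184.
Step 3: Verify x_2² - 33·y_2² = 1117249 - 1117248 = 1 (should be 1). ✓

(x_1, y_1) = (23, 4); (x_2, y_2) = (1057, 184).


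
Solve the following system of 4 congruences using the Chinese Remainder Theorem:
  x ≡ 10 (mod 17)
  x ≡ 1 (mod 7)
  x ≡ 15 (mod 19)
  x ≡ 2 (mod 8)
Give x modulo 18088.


Product of moduli M = 17 · 7 · 19 · 8 = 18088.
Merge one congruence at a time:
  Start: x ≡ 10 (mod 17).
  Combine with x ≡ 1 (mod 7); new modulus lcm = 119.
    Write x = 10 + 17·t and substitute into x ≡ 1 (mod 7): 17·t ≡ 1 − 10 = -9 (mod 7).
    Reduce coefficients mod 7: 3·t ≡ 5 (mod 7).
    The inverse of 3 mod 7 is 5 (since 3·5 = 15 = 2·7 + 1), so t ≡ 5·5 = 25 ≡ 4 (mod 7).
    Then x = 10 + 17·4 = 78, valid modulo lcm(17, 7) = 119: x ≡ 78 (mod 119).
  Combine with x ≡ 15 (mod 19); new modulus lcm = 2261.
    Write x = 78 + 119·t and substitute into x ≡ 15 (mod 19): 119·t ≡ 15 − 78 = -63 (mod 19).
    Reduce coefficients mod 19: 5·t ≡ 13 (mod 19).
    The inverse of 5 mod 19 is 4 (since 5·4 = 20 = 1·19 + 1), so t ≡ 4·13 = 52 ≡ 14 (mod 19).
    Then x = 78 + 119·14 = 1744, valid modulo lcm(119, 19) = 2261: x ≡ 1744 (mod 2261).
  Combine with x ≡ 2 (mod 8); new modulus lcm = 18088.
    Write x = 1744 + 2261·t and substitute into x ≡ 2 (mod 8): 2261·t ≡ 2 − 1744 = -1742 (mod 8).
    Reduce coefficients mod 8: 5·t ≡ 2 (mod 8).
    The inverse of 5 mod 8 is 5 (since 5·5 = 25 = 3·8 + 1), so t ≡ 5·2 = 10 ≡ 2 (mod 8).
    Then x = 1744 + 2261·2 = 6266, valid modulo lcm(2261, 8) = 18088: x ≡ 6266 (mod 18088).
Verify against each original: 6266 mod 17 = 10, 6266 mod 7 = 1, 6266 mod 19 = 15, 6266 mod 8 = 2.

x ≡ 6266 (mod 18088).


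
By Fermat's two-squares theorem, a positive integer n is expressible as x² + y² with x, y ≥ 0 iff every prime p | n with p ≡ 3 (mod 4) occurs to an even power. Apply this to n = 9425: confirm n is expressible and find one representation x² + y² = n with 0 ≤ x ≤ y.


Step 1: Factor n = 9425 = 5^2 · 13 · 29.
Step 2: Check the mod-4 condition on each prime factor: 5 ≡ 1 (mod 4), exponent 2; 13 ≡ 1 (mod 4), exponent 1; 29 ≡ 1 (mod 4), exponent 1.
All primes ≡ 3 (mod 4) appear to even exponent (or don't appear), so by the two-squares theorem n IS expressible as a sum of two squares.
Step 3: Build a representation. Group n = k² · m with k = 5 and m = 13 · 29 = 377 (a product of primes ≡ 1 (mod 4)); a representation of m scales to one of n via (k·x)² + (k·y)² = k²(x² + y²). Each prime p ≡ 1 (mod 4) is itself a sum of two squares; find a² by testing p − a² for a perfect square:
  13: 13 − 1² = 12, 13 − 2² = 9 = 3² ⇒ 13 = 2² + 3².
  29: 29 − 1² = 28, 29 − 2² = 25 = 5² ⇒ 29 = 2² + 5².
  Combine using the Brahmagupta–Fibonacci identity (a² + b²)(c² + d²) = (ac − bd)² + (ad + bc)² = (ac + bd)² + (ad − bc)²:
  13 · 29 = 377: from (2² + 3²)(2² + 5²), take (2·2 − 3·5, 2·5 + 3·2) = (4 − 15, 10 + 6) = (-11, 16); dropping signs (only squares matter) gives (11, 16); check 11² + 16² = 121 + 256 = 377 ✓.
  Scale by k = 5: (5·11, 5·16) = (55, 80).
Step 4: Order so x ≤ y and verify: 55² + 80² = 3025 + 6400 = 9425 = n. ✓

n = 9425 = 55² + 80² (one valid representation with x ≤ y).


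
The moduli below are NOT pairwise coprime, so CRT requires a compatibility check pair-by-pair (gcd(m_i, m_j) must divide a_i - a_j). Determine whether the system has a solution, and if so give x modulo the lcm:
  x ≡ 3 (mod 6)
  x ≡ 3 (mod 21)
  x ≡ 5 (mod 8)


Moduli 6, 21, 8 are not pairwise coprime, so CRT works modulo lcm(m_i) when all pairwise compatibility conditions hold.
Pairwise compatibility: gcd(m_i, m_j) must divide a_i - a_j for every pair.
Merge one congruence at a time:
  Start: x ≡ 3 (mod 6).
  Combine with x ≡ 3 (mod 21): gcd(6, 21) = 3; 3 - 3 = 0, which IS divisible by 3, so compatible.
    Write x = 3 + 6·t and substitute into x ≡ 3 (mod 21): 6·t ≡ 3 − 3 = 0 (mod 21).
    Divide the congruence (and modulus) by g = 3: 2·t ≡ 0 (mod 7).
    The inverse of 2 mod 7 is 4 (since 2·4 = 8 = 1·7 + 1), so t ≡ 4·0 = 0 ≡ 0 (mod 7).
    Then x = 3 + 6·0 = 3, valid modulo lcm(6, 21) = 42: x ≡ 3 (mod 42).
  Combine with x ≡ 5 (mod 8): gcd(42, 8) = 2; 5 - 3 = 2, which IS divisible by 2, so compatible.
    Write x = 3 + 42·t and substitute into x ≡ 5 (mod 8): 42·t ≡ 5 − 3 = 2 (mod 8).
    Divide the congruence (and modulus) by g = 2: 21·t ≡ 1 (mod 4).
    Reduce coefficients mod 4: 1·t ≡ 1 (mod 4).
    So t ≡ 1 (mod 4).
    Then x = 3 + 42·1 = 45, valid modulo lcm(42, 8) = 168: x ≡ 45 (mod 168).
Verify: 45 mod 6 = 3, 45 mod 21 = 3, 45 mod 8 = 5.

x ≡ 45 (mod 168).


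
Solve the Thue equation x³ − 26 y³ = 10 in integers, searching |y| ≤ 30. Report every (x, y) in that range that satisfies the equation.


The equation is x³ - 26y³ = 10. For fixed y, x³ = 26·y³ + 10, so a solution requires the RHS to be a perfect cube.
Strategy: iterate y from -30 to 30, compute RHS = 26·y³ + 10, and check whether it is a (positive or negative) perfect cube.
Check small values of y:
  y = 0: RHS = 10 is not a perfect cube.
  y = 1: RHS = 36 is not a perfect cube.
  y = -1: RHS = -16 is not a perfect cube.
  y = 2: RHS = 218 is not a perfect cube.
  y = -2: RHS = -198 is not a perfect cube.
  y = 3: RHS = 712 is not a perfect cube.
  y = -3: RHS = -692 is not a perfect cube.
Continuing the search up to |y| = 30 finds no solutions either.
No (x, y) in the scanned range satisfies the equation.

No integer solutions with |y| ≤ 30.


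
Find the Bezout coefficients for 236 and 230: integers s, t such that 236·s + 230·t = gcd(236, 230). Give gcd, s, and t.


Euclidean algorithm on (236, 230) — divide until remainder is 0:
  236 = 1 · 230 + 6
  230 = 38 · 6 + 2
  6 = 3 · 2 + 0
gcd(236, 230) = 2.
Track Bezout coefficients alongside the remainders: start with r₀ = 236 = a·1 + b·0 (s = 1, t = 0) and r₁ = 230 = a·0 + b·1 (s = 0, t = 1); each new remainder r_{k+1} = r_{k-1} − q_k·r_k inherits s_{k+1} = s_{k-1} − q_k·s_k, t_{k+1} = t_{k-1} − q_k·t_k, so r_k = a·s_k + b·t_k at every step:
  q = 1: r = 6, s = 1 − 1·0 = 1, t = 0 − 1·1 = -1  (check: 236·1 + 230·(-1) = 6)
  q = 38: r = 2, s = 0 − 38·1 = -38, t = 1 − 38·(-1) = 39  (check: 236·(-38) + 230·39 = 2)
The row with r = 2 (the gcd) gives the Bezout coefficients s = -38, t = 39.
Result: 236 · (-38) + 230 · (39) = 2.

gcd(236, 230) = 2; s = -38, t = 39 (check: 236·(-38) + 230·39 = 2).


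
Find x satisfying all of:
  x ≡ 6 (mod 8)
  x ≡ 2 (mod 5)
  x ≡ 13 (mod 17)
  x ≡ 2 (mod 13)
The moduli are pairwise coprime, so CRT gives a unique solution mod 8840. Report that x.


Product of moduli M = 8 · 5 · 17 · 13 = 8840.
Merge one congruence at a time:
  Start: x ≡ 6 (mod 8).
  Combine with x ≡ 2 (mod 5); new modulus lcm = 40.
    Write x = 6 + 8·t and substitute into x ≡ 2 (mod 5): 8·t ≡ 2 − 6 = -4 (mod 5).
    Reduce coefficients mod 5: 3·t ≡ 1 (mod 5).
    The inverse of 3 mod 5 is 2 (since 3·2 = 6 = 1·5 + 1), so t ≡ 2·1 = 2 ≡ 2 (mod 5).
    Then x = 6 + 8·2 = 22, valid modulo lcm(8, 5) = 40: x ≡ 22 (mod 40).
  Combine with x ≡ 13 (mod 17); new modulus lcm = 680.
    Write x = 22 + 40·t and substitute into x ≡ 13 (mod 17): 40·t ≡ 13 − 22 = -9 (mod 17).
    Reduce coefficients mod 17: 6·t ≡ 8 (mod 17).
    The inverse of 6 mod 17 is 3 (since 6·3 = 18 = 1·17 + 1), so t ≡ 3·8 = 24 ≡ 7 (mod 17).
    Then x = 22 + 40·7 = 302, valid modulo lcm(40, 17) = 680: x ≡ 302 (mod 680).
  Combine with x ≡ 2 (mod 13); new modulus lcm = 8840.
    Write x = 302 + 680·t and substitute into x ≡ 2 (mod 13): 680·t ≡ 2 − 302 = -300 (mod 13).
    Reduce coefficients mod 13: 4·t ≡ 12 (mod 13).
    The inverse of 4 mod 13 is 10 (since 4·10 = 40 = 3·13 + 1), so t ≡ 10·12 = 120 ≡ 3 (mod 13).
    Then x = 302 + 680·3 = 2342, valid modulo lcm(680, 13) = 8840: x ≡ 2342 (mod 8840).
Verify against each original: 2342 mod 8 = 6, 2342 mod 5 = 2, 2342 mod 17 = 13, 2342 mod 13 = 2.

x ≡ 2342 (mod 8840).


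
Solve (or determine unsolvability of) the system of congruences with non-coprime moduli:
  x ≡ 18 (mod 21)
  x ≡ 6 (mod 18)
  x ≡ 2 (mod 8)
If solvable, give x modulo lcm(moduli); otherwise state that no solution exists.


Moduli 21, 18, 8 are not pairwise coprime, so CRT works modulo lcm(m_i) when all pairwise compatibility conditions hold.
Pairwise compatibility: gcd(m_i, m_j) must divide a_i - a_j for every pair.
Merge one congruence at a time:
  Start: x ≡ 18 (mod 21).
  Combine with x ≡ 6 (mod 18): gcd(21, 18) = 3; 6 - 18 = -12, which IS divisible by 3, so compatible.
    Write x = 18 + 21·t and substitute into x ≡ 6 (mod 18): 21·t ≡ 6 − 18 = -12 (mod 18).
    Divide the congruence (and modulus) by g = 3: 7·t ≡ -4 (mod 6).
    Reduce coefficients mod 6: 1·t ≡ 2 (mod 6).
    So t ≡ 2 (mod 6).
    Then x = 18 + 21·2 = 60, valid modulo lcm(21, 18) = 126: x ≡ 60 (mod 126).
  Combine with x ≡ 2 (mod 8): gcd(126, 8) = 2; 2 - 60 = -58, which IS divisible by 2, so compatible.
    Write x = 60 + 126·t and substitute into x ≡ 2 (mod 8): 126·t ≡ 2 − 60 = -58 (mod 8).
    Divide the congruence (and modulus) by g = 2: 63·t ≡ -29 (mod 4).
    Reduce coefficients mod 4: 3·t ≡ 3 (mod 4).
    The inverse of 3 mod 4 is 3 (since 3·3 = 9 = 2·4 + 1), so t ≡ 3·3 = 9 ≡ 1 (mod 4).
    Then x = 60 + 126·1 = 186, valid modulo lcm(126, 8) = 504: x ≡ 186 (mod 504).
Verify: 186 mod 21 = 18, 186 mod 18 = 6, 186 mod 8 = 2.

x ≡ 186 (mod 504).


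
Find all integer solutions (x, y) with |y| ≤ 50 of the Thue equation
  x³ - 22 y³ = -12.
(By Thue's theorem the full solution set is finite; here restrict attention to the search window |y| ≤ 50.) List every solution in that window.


The equation is x³ - 22y³ = -12. For fixed y, x³ = 22·y³ − 12, so a solution requires the RHS to be a perfect cube.
Strategy: iterate y from -50 to 50, compute RHS = 22·y³ − 12, and check whether it is a (positive or negative) perfect cube.
Check small values of y:
  y = 0: RHS = -12 is not a perfect cube.
  y = 1: RHS = 10 is not a perfect cube.
  y = -1: RHS = -34 is not a perfect cube.
  y = 2: RHS = 164 is not a perfect cube.
  y = -2: RHS = -188 is not a perfect cube.
  y = 3: RHS = 582 is not a perfect cube.
  y = -3: RHS = -606 is not a perfect cube.
Continuing the search up to |y| = 50 finds no solutions either.
No (x, y) in the scanned range satisfies the equation.

No integer solutions with |y| ≤ 50.


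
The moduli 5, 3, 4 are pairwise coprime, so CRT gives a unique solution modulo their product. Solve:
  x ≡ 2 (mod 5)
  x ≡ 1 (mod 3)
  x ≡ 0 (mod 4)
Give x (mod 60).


Moduli 5, 3, 4 are pairwise coprime; by CRT there is a unique solution modulo M = 5 · 3 · 4 = 60.
Solve pairwise, accumulating the modulus:
  Start with x ≡ 2 (mod 5).
  Combine with x ≡ 1 (mod 3): since gcd(5, 3) = 1, we get a unique residue mod 15.
    Write x = 2 + 5·t and substitute into x ≡ 1 (mod 3): 5·t ≡ 1 − 2 = -1 (mod 3).
    Reduce coefficients mod 3: 2·t ≡ 2 (mod 3).
    The inverse of 2 mod 3 is 2 (since 2·2 = 4 = 1·3 + 1), so t ≡ 2·2 = 4 ≡ 1 (mod 3).
    Then x = 2 + 5·1 = 7, valid modulo lcm(5, 3) = 15: x ≡ 7 (mod 15).
  Combine with x ≡ 0 (mod 4): since gcd(15, 4) = 1, we get a unique residue mod 60.
    Write x = 7 + 15·t and substitute into x ≡ 0 (mod 4): 15·t ≡ 0 − 7 = -7 (mod 4).
    Reduce coefficients mod 4: 3·t ≡ 1 (mod 4).
    The inverse of 3 mod 4 is 3 (since 3·3 = 9 = 2·4 + 1), so t ≡ 3·1 = 3 ≡ 3 (mod 4).
    Then x = 7 + 15·3 = 52, valid modulo lcm(15, 4) = 60: x ≡ 52 (mod 60).
Verify: 52 mod 5 = 2 ✓, 52 mod 3 = 1 ✓, 52 mod 4 = 0 ✓.

x ≡ 52 (mod 60).


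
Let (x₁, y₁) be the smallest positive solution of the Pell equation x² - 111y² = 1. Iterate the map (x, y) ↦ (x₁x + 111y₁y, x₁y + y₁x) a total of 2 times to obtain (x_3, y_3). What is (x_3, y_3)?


Step 1: Find the fundamental solution (x₁, y₁) of x² - 111y² = 1.
  Expand √111 as a continued fraction. a₀ = ⌊√111⌋ = 10; iterate m_{k+1} = d_k·a_k − m_k, d_{k+1} = (111 − m_{k+1}²)/d_k, a_{k+1} = ⌊(a₀ + m_{k+1})/d_{k+1}⌋ (starting m₀ = 0, d₀ = 1), with convergents p_k = a_k·p_{k-1} + p_{k-2}, q_k = a_k·q_{k-1} + q_{k-2} (p₋₁ = 1, q₋₁ = 0):
  k = 0: a₀ = 10; p₀/q₀ = 10/1; p₀² − 111·q₀² = 100 − 111 = -11.
  k = 1: m = 10, d = 11, a = ⌊(10 + 10)/11⌋ = 1; p/q = (1·10 + 1)/(1·1 + 0) = 11/1; p² − 111·q² = 121 − 111 = 10.
  k = 2: m = 1, d = 10, a = ⌊(10 + 1)/10⌋ = 1; p/q = (1·11 + 10)/(1·1 + 1) = 21/2; p² − 111·q² = 441 − 444 = -3.
  k = 3: m = 9, d = 3, a = ⌊(10 + 9)/3⌋ = 6; p/q = (6·21 + 11)/(6·2 + 1) = 137/13; p² − 111·q² = 18769 − 18759 = 10.
  k = 4: m = 9, d = 10, a = ⌊(10 + 9)/10⌋ = 1; p/q = (1·137 + 21)/(1·13 + 2) = 158/15; p² − 111·q² = 24964 − 24975 = -11.
  k = 5: m = 1, d = 11, a = ⌊(10 + 1)/11⌋ = 1; p/q = (1·158 + 137)/(1·15 + 13) = 295/28; p² − 111·q² = 87025 − 87024 = 1.
  The first convergent with p² − 111·q² = 1 gives the fundamental solution (x₁, y₁) = (295, 28).
Step 2: Apply the recurrence (x_{n+1}, y_{n+1}) = (x₁x_n + 111y₁y_n, x₁y_n + y₁x_n) repeatedly.
  From (x_1, y_1) = (295, 28): x_2 = 295·295 + 111·28·28 = 174049; y_2 = 295·28 + 28·295 = 16520.
  From (x_2, y_2) = (174049, 16520): x_3 = 295·174049 + 111·28·16520 = 102688615; y_3 = 295·16520 + 28·174049 = 9746772.
Step 3: Verify x_3² - 111·y_3² = 10544951650618225 - 10544951650618224 = 1 (should be 1). ✓

(x_1, y_1) = (295, 28); (x_3, y_3) = (102688615, 9746772).


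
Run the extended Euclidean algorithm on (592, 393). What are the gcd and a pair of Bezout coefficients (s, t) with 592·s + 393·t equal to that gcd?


Euclidean algorithm on (592, 393) — divide until remainder is 0:
  592 = 1 · 393 + 199
  393 = 1 · 199 + 194
  199 = 1 · 194 + 5
  194 = 38 · 5 + 4
  5 = 1 · 4 + 1
  4 = 4 · 1 + 0
gcd(592, 393) = 1.
Track Bezout coefficients alongside the remainders: start with r₀ = 592 = a·1 + b·0 (s = 1, t = 0) and r₁ = 393 = a·0 + b·1 (s = 0, t = 1); each new remainder r_{k+1} = r_{k-1} − q_k·r_k inherits s_{k+1} = s_{k-1} − q_k·s_k, t_{k+1} = t_{k-1} − q_k·t_k, so r_k = a·s_k + b·t_k at every step:
  q = 1: r = 199, s = 1 − 1·0 = 1, t = 0 − 1·1 = -1  (check: 592·1 + 393·(-1) = 199)
  q = 1: r = 194, s = 0 − 1·1 = -1, t = 1 − 1·(-1) = 2  (check: 592·(-1) + 393·2 = 194)
  q = 1: r = 5, s = 1 − 1·(-1) = 2, t = -1 − 1·2 = -3  (check: 592·2 + 393·(-3) = 5)
  q = 38: r = 4, s = -1 − 38·2 = -77, t = 2 − 38·(-3) = 116  (check: 592·(-77) + 393·116 = 4)
  q = 1: r = 1, s = 2 − 1·(-77) = 79, t = -3 − 1·116 = -119  (check: 592·79 + 393·(-119) = 1)
The row with r = 1 (the gcd) gives the Bezout coefficients s = 79, t = -119.
Result: 592 · (79) + 393 · (-119) = 1.

gcd(592, 393) = 1; s = 79, t = -119 (check: 592·79 + 393·(-119) = 1).


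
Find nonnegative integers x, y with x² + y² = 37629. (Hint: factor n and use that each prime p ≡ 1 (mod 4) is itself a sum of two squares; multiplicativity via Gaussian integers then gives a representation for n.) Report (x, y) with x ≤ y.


Step 1: Factor n = 37629 = 3^2 · 37 · 113.
Step 2: Check the mod-4 condition on each prime factor: 3 ≡ 3 (mod 4), exponent 2 (must be even); 37 ≡ 1 (mod 4), exponent 1; 113 ≡ 1 (mod 4), exponent 1.
All primes ≡ 3 (mod 4) appear to even exponent (or don't appear), so by the two-squares theorem n IS expressible as a sum of two squares.
Step 3: Build a representation. Group n = k² · m with k = 3 and m = 37 · 113 = 4181 (a product of primes ≡ 1 (mod 4)); a representation of m scales to one of n via (k·x)² + (k·y)² = k²(x² + y²). Each prime p ≡ 1 (mod 4) is itself a sum of two squares; find a² by testing p − a² for a perfect square:
  37: 37 − 1² = 36 = 6² ⇒ 37 = 1² + 6².
  113: 113 − 1² = 112, 113 − 2² = 109, 113 − 3² = 104, 113 − 4² = 97, 113 − 5² = 88, 113 − 6² = 77, 113 − 7² = 64 = 8² ⇒ 113 = 7² + 8².
  Combine using the Brahmagupta–Fibonacci identity (a² + b²)(c² + d²) = (ac − bd)² + (ad + bc)² = (ac + bd)² + (ad − bc)²:
  37 · 113 = 4181: from (1² + 6²)(7² + 8²), take (1·7 − 6·8, 1·8 + 6·7) = (7 − 48, 8 + 42) = (-41, 50); dropping signs (only squares matter) gives (41, 50); check 41² + 50² = 1681 + 2500 = 4181 ✓.
  Scale by k = 3: (3·41, 3·50) = (123, 150).
Step 4: Order so x ≤ y and verify: 123² + 150² = 15129 + 22500 = 37629 = n. ✓

n = 37629 = 123² + 150² (one valid representation with x ≤ y).


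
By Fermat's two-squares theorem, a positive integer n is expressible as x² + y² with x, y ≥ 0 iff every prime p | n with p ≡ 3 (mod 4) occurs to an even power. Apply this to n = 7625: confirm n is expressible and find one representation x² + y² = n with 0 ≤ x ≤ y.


Step 1: Factor n = 7625 = 5^3 · 61.
Step 2: Check the mod-4 condition on each prime factor: 5 ≡ 1 (mod 4), exponent 3; 61 ≡ 1 (mod 4), exponent 1.
All primes ≡ 3 (mod 4) appear to even exponent (or don't appear), so by the two-squares theorem n IS expressible as a sum of two squares.
Step 3: Build a representation. Group n = k² · m with k = 5 and m = 5 · 61 = 305 (a product of primes ≡ 1 (mod 4)); a representation of m scales to one of n via (k·x)² + (k·y)² = k²(x² + y²). Each prime p ≡ 1 (mod 4) is itself a sum of two squares; find a² by testing p − a² for a perfect square:
  5: 5 − 1² = 4 = 2² ⇒ 5 = 1² + 2².
  61: 61 − 1² = 60, 61 − 2² = 57, 61 − 3² = 52, 61 − 4² = 45, 61 − 5² = 36 = 6² ⇒ 61 = 5² + 6².
  Combine using the Brahmagupta–Fibonacci identity (a² + b²)(c² + d²) = (ac − bd)² + (ad + bc)² = (ac + bd)² + (ad − bc)²:
  5 · 61 = 305: from (1² + 2²)(5² + 6²), take (1·5 − 2·6, 1·6 + 2·5) = (5 − 12, 6 + 10) = (-7, 16); dropping signs (only squares matter) gives (7, 16); check 7² + 16² = 49 + 256 = 305 ✓.
  Scale by k = 5: (5·7, 5·16) = (35, 80).
Step 4: Order so x ≤ y and verify: 35² + 80² = 1225 + 6400 = 7625 = n. ✓

n = 7625 = 35² + 80² (one valid representation with x ≤ y).


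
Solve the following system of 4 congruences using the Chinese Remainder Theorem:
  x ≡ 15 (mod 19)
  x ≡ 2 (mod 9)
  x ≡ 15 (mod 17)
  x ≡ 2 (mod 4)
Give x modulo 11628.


Product of moduli M = 19 · 9 · 17 · 4 = 11628.
Merge one congruence at a time:
  Start: x ≡ 15 (mod 19).
  Combine with x ≡ 2 (mod 9); new modulus lcm = 171.
    Write x = 15 + 19·t and substitute into x ≡ 2 (mod 9): 19·t ≡ 2 − 15 = -13 (mod 9).
    Reduce coefficients mod 9: 1·t ≡ 5 (mod 9).
    So t ≡ 5 (mod 9).
    Then x = 15 + 19·5 = 110, valid modulo lcm(19, 9) = 171: x ≡ 110 (mod 171).
  Combine with x ≡ 15 (mod 17); new modulus lcm = 2907.
    Write x = 110 + 171·t and substitute into x ≡ 15 (mod 17): 171·t ≡ 15 − 110 = -95 (mod 17).
    Reduce coefficients mod 17: 1·t ≡ 7 (mod 17).
    So t ≡ 7 (mod 17).
    Then x = 110 + 171·7 = 1307, valid modulo lcm(171, 17) = 2907: x ≡ 1307 (mod 2907).
  Combine with x ≡ 2 (mod 4); new modulus lcm = 11628.
    Write x = 1307 + 2907·t and substitute into x ≡ 2 (mod 4): 2907·t ≡ 2 − 1307 = -1305 (mod 4).
    Reduce coefficients mod 4: 3·t ≡ 3 (mod 4).
    The inverse of 3 mod 4 is 3 (since 3·3 = 9 = 2·4 + 1), so t ≡ 3·3 = 9 ≡ 1 (mod 4).
    Then x = 1307 + 2907·1 = 4214, valid modulo lcm(2907, 4) = 11628: x ≡ 4214 (mod 11628).
Verify against each original: 4214 mod 19 = 15, 4214 mod 9 = 2, 4214 mod 17 = 15, 4214 mod 4 = 2.

x ≡ 4214 (mod 11628).


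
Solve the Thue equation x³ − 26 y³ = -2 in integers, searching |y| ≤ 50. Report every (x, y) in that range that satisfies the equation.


The equation is x³ - 26y³ = -2. For fixed y, x³ = 26·y³ − 2, so a solution requires the RHS to be a perfect cube.
Strategy: iterate y from -50 to 50, compute RHS = 26·y³ − 2, and check whether it is a (positive or negative) perfect cube.
Check small values of y:
  y = 0: RHS = -2 is not a perfect cube.
  y = 1: RHS = 24 is not a perfect cube.
  y = -1: RHS = -28 is not a perfect cube.
  y = 2: RHS = 206 is not a perfect cube.
  y = -2: RHS = -210 is not a perfect cube.
  y = 3: RHS = 700 is not a perfect cube.
  y = -3: RHS = -704 is not a perfect cube.
Continuing the search up to |y| = 50 finds no solutions either.
No (x, y) in the scanned range satisfies the equation.

No integer solutions with |y| ≤ 50.


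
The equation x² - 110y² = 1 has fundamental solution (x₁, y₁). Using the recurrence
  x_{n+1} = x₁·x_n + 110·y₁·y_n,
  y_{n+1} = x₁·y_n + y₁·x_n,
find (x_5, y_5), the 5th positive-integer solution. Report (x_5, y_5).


Step 1: Find the fundamental solution (x₁, y₁) of x² - 110y² = 1.
  Expand √110 as a continued fraction. a₀ = ⌊√110⌋ = 10; iterate m_{k+1} = d_k·a_k − m_k, d_{k+1} = (110 − m_{k+1}²)/d_k, a_{k+1} = ⌊(a₀ + m_{k+1})/d_{k+1}⌋ (starting m₀ = 0, d₀ = 1), with convergents p_k = a_k·p_{k-1} + p_{k-2}, q_k = a_k·q_{k-1} + q_{k-2} (p₋₁ = 1, q₋₁ = 0):
  k = 0: a₀ = 10; p₀/q₀ = 10/1; p₀² − 110·q₀² = 100 − 110 = -10.
  k = 1: m = 10, d = 10, a = ⌊(10 + 10)/10⌋ = 2; p/q = (2·10 + 1)/(2·1 + 0) = 21/2; p² − 110·q² = 441 − 440 = 1.
  The first convergent with p² − 110·q² = 1 gives the fundamental solution (x₁, y₁) = (21, 2).
Step 2: Apply the recurrence (x_{n+1}, y_{n+1}) = (x₁x_n + 110y₁y_n, x₁y_n + y₁x_n) repeatedly.
  From (x_1, y_1) = (21, 2): x_2 = 21·21 + 110·2·2 = 881; y_2 = 21·2 + 2·21 = 84.
  From (x_2, y_2) = (881, 84): x_3 = 21·881 + 110·2·84 = 36981; y_3 = 21·84 + 2·881 = 3526.
  From (x_3, y_3) = (36981, 3526): x_4 = 21·36981 + 110·2·3526 = 1552321; y_4 = 21·3526 + 2·36981 = 148008.
  From (x_4, y_4) = (1552321, 148008): x_5 = 21·1552321 + 110·2·148008 = 65160501; y_5 = 21·148008 + 2·1552321 = 6212810.
Step 3: Verify x_5² - 110·y_5² = 4245890890571001 - 4245890890571000 = 1 (should be 1). ✓

(x_1, y_1) = (21, 2); (x_5, y_5) = (65160501, 6212810).


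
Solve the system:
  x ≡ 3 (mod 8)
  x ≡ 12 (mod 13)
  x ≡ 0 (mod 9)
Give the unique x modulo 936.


Moduli 8, 13, 9 are pairwise coprime; by CRT there is a unique solution modulo M = 8 · 13 · 9 = 936.
Solve pairwise, accumulating the modulus:
  Start with x ≡ 3 (mod 8).
  Combine with x ≡ 12 (mod 13): since gcd(8, 13) = 1, we get a unique residue mod 104.
    Write x = 3 + 8·t and substitute into x ≡ 12 (mod 13): 8·t ≡ 12 − 3 = 9 (mod 13).
    The inverse of 8 mod 13 is 5 (since 8·5 = 40 = 3·13 + 1), so t ≡ 5·9 = 45 ≡ 6 (mod 13).
    Then x = 3 + 8·6 = 51, valid modulo lcm(8, 13) = 104: x ≡ 51 (mod 104).
  Combine with x ≡ 0 (mod 9): since gcd(104, 9) = 1, we get a unique residue mod 936.
    Write x = 51 + 104·t and substitute into x ≡ 0 (mod 9): 104·t ≡ 0 − 51 = -51 (mod 9).
    Reduce coefficients mod 9: 5·t ≡ 3 (mod 9).
    The inverse of 5 mod 9 is 2 (since 5·2 = 10 = 1·9 + 1), so t ≡ 2·3 = 6 ≡ 6 (mod 9).
    Then x = 51 + 104·6 = 675, valid modulo lcm(104, 9) = 936: x ≡ 675 (mod 936).
Verify: 675 mod 8 = 3 ✓, 675 mod 13 = 12 ✓, 675 mod 9 = 0 ✓.

x ≡ 675 (mod 936).


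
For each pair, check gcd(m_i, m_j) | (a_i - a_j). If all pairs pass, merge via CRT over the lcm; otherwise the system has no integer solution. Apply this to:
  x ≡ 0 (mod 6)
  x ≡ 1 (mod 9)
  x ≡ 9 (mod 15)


Moduli 6, 9, 15 are not pairwise coprime, so CRT works modulo lcm(m_i) when all pairwise compatibility conditions hold.
Pairwise compatibility: gcd(m_i, m_j) must divide a_i - a_j for every pair.
Merge one congruence at a time:
  Start: x ≡ 0 (mod 6).
  Combine with x ≡ 1 (mod 9): gcd(6, 9) = 3, and 1 - 0 = 1 is NOT divisible by 3.
    ⇒ system is inconsistent (no integer solution).

No solution (the system is inconsistent).


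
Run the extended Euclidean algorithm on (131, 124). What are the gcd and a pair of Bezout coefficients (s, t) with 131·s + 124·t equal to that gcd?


Euclidean algorithm on (131, 124) — divide until remainder is 0:
  131 = 1 · 124 + 7
  124 = 17 · 7 + 5
  7 = 1 · 5 + 2
  5 = 2 · 2 + 1
  2 = 2 · 1 + 0
gcd(131, 124) = 1.
Track Bezout coefficients alongside the remainders: start with r₀ = 131 = a·1 + b·0 (s = 1, t = 0) and r₁ = 124 = a·0 + b·1 (s = 0, t = 1); each new remainder r_{k+1} = r_{k-1} − q_k·r_k inherits s_{k+1} = s_{k-1} − q_k·s_k, t_{k+1} = t_{k-1} − q_k·t_k, so r_k = a·s_k + b·t_k at every step:
  q = 1: r = 7, s = 1 − 1·0 = 1, t = 0 − 1·1 = -1  (check: 131·1 + 124·(-1) = 7)
  q = 17: r = 5, s = 0 − 17·1 = -17, t = 1 − 17·(-1) = 18  (check: 131·(-17) + 124·18 = 5)
  q = 1: r = 2, s = 1 − 1·(-17) = 18, t = -1 − 1·18 = -19  (check: 131·18 + 124·(-19) = 2)
  q = 2: r = 1, s = -17 − 2·18 = -53, t = 18 − 2·(-19) = 56  (check: 131·(-53) + 124·56 = 1)
The row with r = 1 (the gcd) gives the Bezout coefficients s = -53, t = 56.
Result: 131 · (-53) + 124 · (56) = 1.

gcd(131, 124) = 1; s = -53, t = 56 (check: 131·(-53) + 124·56 = 1).


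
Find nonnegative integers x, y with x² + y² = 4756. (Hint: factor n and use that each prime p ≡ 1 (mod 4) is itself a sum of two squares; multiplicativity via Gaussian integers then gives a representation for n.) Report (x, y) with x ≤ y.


Step 1: Factor n = 4756 = 2^2 · 29 · 41.
Step 2: Check the mod-4 condition on each prime factor: 2 = 2 (special); 29 ≡ 1 (mod 4), exponent 1; 41 ≡ 1 (mod 4), exponent 1.
All primes ≡ 3 (mod 4) appear to even exponent (or don't appear), so by the two-squares theorem n IS expressible as a sum of two squares.
Step 3: Build a representation. Group n = k² · m with k = 2 and m = 29 · 41 = 1189 (a product of primes ≡ 1 (mod 4)); a representation of m scales to one of n via (k·x)² + (k·y)² = k²(x² + y²). Each prime p ≡ 1 (mod 4) is itself a sum of two squares; find a² by testing p − a² for a perfect square:
  29: 29 − 1² = 28, 29 − 2² = 25 = 5² ⇒ 29 = 2² + 5².
  41: 41 − 1² = 40, 41 − 2² = 37, 41 − 3² = 32, 41 − 4² = 25 = 5² ⇒ 41 = 4² + 5².
  Combine using the Brahmagupta–Fibonacci identity (a² + b²)(c² + d²) = (ac − bd)² + (ad + bc)² = (ac + bd)² + (ad − bc)²:
  29 · 41 = 1189: from (2² + 5²)(4² + 5²), take (2·4 − 5·5, 2·5 + 5·4) = (8 − 25, 10 + 20) = (-17, 30); dropping signs (only squares matter) gives (17, 30); check 17² + 30² = 289 + 900 = 1189 ✓.
  Scale by k = 2: (2·17, 2·30) = (34, 60).
Step 4: Order so x ≤ y and verify: 34² + 60² = 1156 + 3600 = 4756 = n. ✓

n = 4756 = 34² + 60² (one valid representation with x ≤ y).


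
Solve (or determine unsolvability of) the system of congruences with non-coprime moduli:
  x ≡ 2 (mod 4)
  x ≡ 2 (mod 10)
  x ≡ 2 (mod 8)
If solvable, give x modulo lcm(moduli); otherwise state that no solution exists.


Moduli 4, 10, 8 are not pairwise coprime, so CRT works modulo lcm(m_i) when all pairwise compatibility conditions hold.
Pairwise compatibility: gcd(m_i, m_j) must divide a_i - a_j for every pair.
Merge one congruence at a time:
  Start: x ≡ 2 (mod 4).
  Combine with x ≡ 2 (mod 10): gcd(4, 10) = 2; 2 - 2 = 0, which IS divisible by 2, so compatible.
    Write x = 2 + 4·t and substitute into x ≡ 2 (mod 10): 4·t ≡ 2 − 2 = 0 (mod 10).
    Divide the congruence (and modulus) by g = 2: 2·t ≡ 0 (mod 5).
    The inverse of 2 mod 5 is 3 (since 2·3 = 6 = 1·5 + 1), so t ≡ 3·0 = 0 ≡ 0 (mod 5).
    Then x = 2 + 4·0 = 2, valid modulo lcm(4, 10) = 20: x ≡ 2 (mod 20).
  Combine with x ≡ 2 (mod 8): gcd(20, 8) = 4; 2 - 2 = 0, which IS divisible by 4, so compatible.
    Write x = 2 + 20·t and substitute into x ≡ 2 (mod 8): 20·t ≡ 2 − 2 = 0 (mod 8).
    Divide the congruence (and modulus) by g = 4: 5·t ≡ 0 (mod 2).
    Reduce coefficients mod 2: 1·t ≡ 0 (mod 2).
    So t ≡ 0 (mod 2).
    Then x = 2 + 20·0 = 2, valid modulo lcm(20, 8) = 40: x ≡ 2 (mod 40).
Verify: 2 mod 4 = 2, 2 mod 10 = 2, 2 mod 8 = 2.

x ≡ 2 (mod 40).


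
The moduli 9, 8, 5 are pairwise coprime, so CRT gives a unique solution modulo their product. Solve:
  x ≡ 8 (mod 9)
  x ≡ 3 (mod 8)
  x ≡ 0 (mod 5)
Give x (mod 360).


Moduli 9, 8, 5 are pairwise coprime; by CRT there is a unique solution modulo M = 9 · 8 · 5 = 360.
Solve pairwise, accumulating the modulus:
  Start with x ≡ 8 (mod 9).
  Combine with x ≡ 3 (mod 8): since gcd(9, 8) = 1, we get a unique residue mod 72.
    Write x = 8 + 9·t and substitute into x ≡ 3 (mod 8): 9·t ≡ 3 − 8 = -5 (mod 8).
    Reduce coefficients mod 8: 1·t ≡ 3 (mod 8).
    So t ≡ 3 (mod 8).
    Then x = 8 + 9·3 = 35, valid modulo lcm(9, 8) = 72: x ≡ 35 (mod 72).
  Combine with x ≡ 0 (mod 5): since gcd(72, 5) = 1, we get a unique residue mod 360.
    Write x = 35 + 72·t and substitute into x ≡ 0 (mod 5): 72·t ≡ 0 − 35 = -35 (mod 5).
    Reduce coefficients mod 5: 2·t ≡ 0 (mod 5).
    The inverse of 2 mod 5 is 3 (since 2·3 = 6 = 1·5 + 1), so t ≡ 3·0 = 0 ≡ 0 (mod 5).
    Then x = 35 + 72·0 = 35, valid modulo lcm(72, 5) = 360: x ≡ 35 (mod 360).
Verify: 35 mod 9 = 8 ✓, 35 mod 8 = 3 ✓, 35 mod 5 = 0 ✓.

x ≡ 35 (mod 360).
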